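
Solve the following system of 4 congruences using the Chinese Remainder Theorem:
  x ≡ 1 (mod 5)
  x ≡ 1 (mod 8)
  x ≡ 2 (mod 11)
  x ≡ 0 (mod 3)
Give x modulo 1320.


Product of moduli M = 5 · 8 · 11 · 3 = 1320.
Merge one congruence at a time:
  Start: x ≡ 1 (mod 5).
  Combine with x ≡ 1 (mod 8); new modulus lcm = 40.
    Write x = 1 + 5·t and substitute into x ≡ 1 (mod 8): 5·t ≡ 1 − 1 = 0 (mod 8).
    The inverse of 5 mod 8 is 5 (since 5·5 = 25 = 3·8 + 1), so t ≡ 5·0 = 0 ≡ 0 (mod 8).
    Then x = 1 + 5·0 = 1, valid modulo lcm(5, 8) = 40: x ≡ 1 (mod 40).
  Combine with x ≡ 2 (mod 11); new modulus lcm = 440.
    Write x = 1 + 40·t and substitute into x ≡ 2 (mod 11): 40·t ≡ 2 − 1 = 1 (mod 11).
    Reduce coefficients mod 11: 7·t ≡ 1 (mod 11).
    The inverse of 7 mod 11 is 8 (since 7·8 = 56 = 5·11 + 1), so t ≡ 8·1 = 8 ≡ 8 (mod 11).
    Then x = 1 + 40·8 = 321, valid modulo lcm(40, 11) = 440: x ≡ 321 (mod 440).
  Combine with x ≡ 0 (mod 3); new modulus lcm = 1320.
    Write x = 321 + 440·t and substitute into x ≡ 0 (mod 3): 440·t ≡ 0 − 321 = -321 (mod 3).
    Reduce coefficients mod 3: 2·t ≡ 0 (mod 3).
    The inverse of 2 mod 3 is 2 (since 2·2 = 4 = 1·3 + 1), so t ≡ 2·0 = 0 ≡ 0 (mod 3).
    Then x = 321 + 440·0 = 321, valid modulo lcm(440, 3) = 1320: x ≡ 321 (mod 1320).
Verify against each original: 321 mod 5 = 1, 321 mod 8 = 1, 321 mod 11 = 2, 321 mod 3 = 0.

x ≡ 321 (mod 1320).


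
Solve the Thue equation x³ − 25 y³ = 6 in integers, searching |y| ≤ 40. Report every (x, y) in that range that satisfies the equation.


The equation is x³ - 25y³ = 6. For fixed y, x³ = 25·y³ + 6, so a solution requires the RHS to be a perfect cube.
Strategy: iterate y from -40 to 40, compute RHS = 25·y³ + 6, and check whether it is a (positive or negative) perfect cube.
Check small values of y:
  y = 0: RHS = 6 is not a perfect cube.
  y = 1: RHS = 31 is not a perfect cube.
  y = -1: RHS = -19 is not a perfect cube.
  y = 2: RHS = 206 is not a perfect cube.
  y = -2: RHS = -194 is not a perfect cube.
  y = 3: RHS = 681 is not a perfect cube.
  y = -3: RHS = -669 is not a perfect cube.
Continuing the search up to |y| = 40 finds no solutions either.
No (x, y) in the scanned range satisfies the equation.

No integer solutions with |y| ≤ 40.


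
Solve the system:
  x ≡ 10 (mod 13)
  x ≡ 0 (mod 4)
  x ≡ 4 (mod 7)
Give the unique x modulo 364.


Moduli 13, 4, 7 are pairwise coprime; by CRT there is a unique solution modulo M = 13 · 4 · 7 = 364.
Solve pairwise, accumulating the modulus:
  Start with x ≡ 10 (mod 13).
  Combine with x ≡ 0 (mod 4): since gcd(13, 4) = 1, we get a unique residue mod 52.
    Write x = 10 + 13·t and substitute into x ≡ 0 (mod 4): 13·t ≡ 0 − 10 = -10 (mod 4).
    Reduce coefficients mod 4: 1·t ≡ 2 (mod 4).
    So t ≡ 2 (mod 4).
    Then x = 10 + 13·2 = 36, valid modulo lcm(13, 4) = 52: x ≡ 36 (mod 52).
  Combine with x ≡ 4 (mod 7): since gcd(52, 7) = 1, we get a unique residue mod 364.
    Write x = 36 + 52·t and substitute into x ≡ 4 (mod 7): 52·t ≡ 4 − 36 = -32 (mod 7).
    Reduce coefficients mod 7: 3·t ≡ 3 (mod 7).
    The inverse of 3 mod 7 is 5 (since 3·5 = 15 = 2·7 + 1), so t ≡ 5·3 = 15 ≡ 1 (mod 7).
    Then x = 36 + 52·1 = 88, valid modulo lcm(52, 7) = 364: x ≡ 88 (mod 364).
Verify: 88 mod 13 = 10 ✓, 88 mod 4 = 0 ✓, 88 mod 7 = 4 ✓.

x ≡ 88 (mod 364).


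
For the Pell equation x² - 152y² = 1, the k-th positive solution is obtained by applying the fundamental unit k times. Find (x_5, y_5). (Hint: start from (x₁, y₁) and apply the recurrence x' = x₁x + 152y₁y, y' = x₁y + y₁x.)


Step 1: Find the fundamental solution (x₁, y₁) of x² - 152y² = 1.
  Expand √152 as a continued fraction. a₀ = ⌊√152⌋ = 12; iterate m_{k+1} = d_k·a_k − m_k, d_{k+1} = (152 − m_{k+1}²)/d_k, a_{k+1} = ⌊(a₀ + m_{k+1})/d_{k+1}⌋ (starting m₀ = 0, d₀ = 1), with convergents p_k = a_k·p_{k-1} + p_{k-2}, q_k = a_k·q_{k-1} + q_{k-2} (p₋₁ = 1, q₋₁ = 0):
  k = 0: a₀ = 12; p₀/q₀ = 12/1; p₀² − 152·q₀² = 144 − 152 = -8.
  k = 1: m = 12, d = 8, a = ⌊(12 + 12)/8⌋ = 3; p/q = (3·12 + 1)/(3·1 + 0) = 37/3; p² − 152·q² = 1369 − 1368 = 1.
  The first convergent with p² − 152·q² = 1 gives the fundamental solution (x₁, y₁) = (37, 3).
Step 2: Apply the recurrence (x_{n+1}, y_{n+1}) = (x₁x_n + 152y₁y_n, x₁y_n + y₁x_n) repeatedly.
  From (x_1, y_1) = (37, 3): x_2 = 37·37 + 152·3·3 = 2737; y_2 = 37·3 + 3·37 = 222.
  From (x_2, y_2) = (2737, 222): x_3 = 37·2737 + 152·3·222 = 202501; y_3 = 37·222 + 3·2737 = 16425.
  From (x_3, y_3) = (202501, 16425): x_4 = 37·202501 + 152·3·16425 = 14982337; y_4 = 37·16425 + 3·202501 = 1215228.
  From (x_4, y_4) = (14982337, 1215228): x_5 = 37·14982337 + 152·3·1215228 = 1108490437; y_5 = 37·1215228 + 3·14982337 = 89910447.
Step 3: Verify x_5² - 152·y_5² = 1228751048920450969 - 1228751048920450968 = 1 (should be 1). ✓

(x_1, y_1) = (37, 3); (x_5, y_5) = (1108490437, 89910447).


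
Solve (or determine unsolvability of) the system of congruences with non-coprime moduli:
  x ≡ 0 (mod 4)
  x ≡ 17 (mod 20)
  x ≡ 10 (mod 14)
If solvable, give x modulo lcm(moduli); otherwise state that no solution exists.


Moduli 4, 20, 14 are not pairwise coprime, so CRT works modulo lcm(m_i) when all pairwise compatibility conditions hold.
Pairwise compatibility: gcd(m_i, m_j) must divide a_i - a_j for every pair.
Merge one congruence at a time:
  Start: x ≡ 0 (mod 4).
  Combine with x ≡ 17 (mod 20): gcd(4, 20) = 4, and 17 - 0 = 17 is NOT divisible by 4.
    ⇒ system is inconsistent (no integer solution).

No solution (the system is inconsistent).


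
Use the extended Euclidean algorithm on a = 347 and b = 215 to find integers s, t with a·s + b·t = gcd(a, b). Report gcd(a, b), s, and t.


Euclidean algorithm on (347, 215) — divide until remainder is 0:
  347 = 1 · 215 + 132
  215 = 1 · 132 + 83
  132 = 1 · 83 + 49
  83 = 1 · 49 + 34
  49 = 1 · 34 + 15
  34 = 2 · 15 + 4
  15 = 3 · 4 + 3
  4 = 1 · 3 + 1
  3 = 3 · 1 + 0
gcd(347, 215) = 1.
Track Bezout coefficients alongside the remainders: start with r₀ = 347 = a·1 + b·0 (s = 1, t = 0) and r₁ = 215 = a·0 + b·1 (s = 0, t = 1); each new remainder r_{k+1} = r_{k-1} − q_k·r_k inherits s_{k+1} = s_{k-1} − q_k·s_k, t_{k+1} = t_{k-1} − q_k·t_k, so r_k = a·s_k + b·t_k at every step:
  q = 1: r = 132, s = 1 − 1·0 = 1, t = 0 − 1·1 = -1  (check: 347·1 + 215·(-1) = 132)
  q = 1: r = 83, s = 0 − 1·1 = -1, t = 1 − 1·(-1) = 2  (check: 347·(-1) + 215·2 = 83)
  q = 1: r = 49, s = 1 − 1·(-1) = 2, t = -1 − 1·2 = -3  (check: 347·2 + 215·(-3) = 49)
  q = 1: r = 34, s = -1 − 1·2 = -3, t = 2 − 1·(-3) = 5  (check: 347·(-3) + 215·5 = 34)
  q = 1: r = 15, s = 2 − 1·(-3) = 5, t = -3 − 1·5 = -8  (check: 347·5 + 215·(-8) = 15)
  q = 2: r = 4, s = -3 − 2·5 = -13, t = 5 − 2·(-8) = 21  (check: 347·(-13) + 215·21 = 4)
  q = 3: r = 3, s = 5 − 3·(-13) = 44, t = -8 − 3·21 = -71  (check: 347·44 + 215·(-71) = 3)
  q = 1: r = 1, s = -13 − 1·44 = -57, t = 21 − 1·(-71) = 92  (check: 347·(-57) + 215·92 = 1)
The row with r = 1 (the gcd) gives the Bezout coefficients s = -57, t = 92.
Result: 347 · (-57) + 215 · (92) = 1.

gcd(347, 215) = 1; s = -57, t = 92 (check: 347·(-57) + 215·92 = 1).


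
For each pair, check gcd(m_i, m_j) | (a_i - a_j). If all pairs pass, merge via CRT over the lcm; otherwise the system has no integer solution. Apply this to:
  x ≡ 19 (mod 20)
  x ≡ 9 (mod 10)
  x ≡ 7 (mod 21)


Moduli 20, 10, 21 are not pairwise coprime, so CRT works modulo lcm(m_i) when all pairwise compatibility conditions hold.
Pairwise compatibility: gcd(m_i, m_j) must divide a_i - a_j for every pair.
Merge one congruence at a time:
  Start: x ≡ 19 (mod 20).
  Combine with x ≡ 9 (mod 10): gcd(20, 10) = 10; 9 - 19 = -10, which IS divisible by 10, so compatible.
    Write x = 19 + 20·t and substitute into x ≡ 9 (mod 10): 20·t ≡ 9 − 19 = -10 (mod 10).
    Divide the congruence (and modulus) by g = 10: 2·t ≡ -1 (mod 1).
    Modulo 1 every t works; take t = 0.
    Then x = 19 + 20·0 = 19, valid modulo lcm(20, 10) = 20: x ≡ 19 (mod 20).
  Combine with x ≡ 7 (mod 21): gcd(20, 21) = 1; 7 - 19 = -12, which IS divisible by 1, so compatible.
    Write x = 19 + 20·t and substitute into x ≡ 7 (mod 21): 20·t ≡ 7 − 19 = -12 (mod 21).
    Reduce coefficients mod 21: 20·t ≡ 9 (mod 21).
    The inverse of 20 mod 21 is 20 (since 20·20 = 400 = 19·21 + 1), so t ≡ 20·9 = 180 ≡ 12 (mod 21).
    Then x = 19 + 20·12 = 259, valid modulo lcm(20, 21) = 420: x ≡ 259 (mod 420).
Verify: 259 mod 20 = 19, 259 mod 10 = 9, 259 mod 21 = 7.

x ≡ 259 (mod 420).


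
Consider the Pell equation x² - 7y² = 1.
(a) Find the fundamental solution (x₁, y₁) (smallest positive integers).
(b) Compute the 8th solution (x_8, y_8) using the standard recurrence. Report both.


Step 1: Find the fundamental solution (x₁, y₁) of x² - 7y² = 1.
  Expand √7 as a continued fraction. a₀ = ⌊√7⌋ = 2; iterate m_{k+1} = d_k·a_k − m_k, d_{k+1} = (7 − m_{k+1}²)/d_k, a_{k+1} = ⌊(a₀ + m_{k+1})/d_{k+1}⌋ (starting m₀ = 0, d₀ = 1), with convergents p_k = a_k·p_{k-1} + p_{k-2}, q_k = a_k·q_{k-1} + q_{k-2} (p₋₁ = 1, q₋₁ = 0):
  k = 0: a₀ = 2; p₀/q₀ = 2/1; p₀² − 7·q₀² = 4 − 7 = -3.
  k = 1: m = 2, d = 3, a = ⌊(2 + 2)/3⌋ = 1; p/q = (1·2 + 1)/(1·1 + 0) = 3/1; p² − 7·q² = 9 − 7 = 2.
  k = 2: m = 1, d = 2, a = ⌊(2 + 1)/2⌋ = 1; p/q = (1·3 + 2)/(1·1 + 1) = 5/2; p² − 7·q² = 25 − 28 = -3.
  k = 3: m = 1, d = 3, a = ⌊(2 + 1)/3⌋ = 1; p/q = (1·5 + 3)/(1·2 + 1) = 8/3; p² − 7·q² = 64 − 63 = 1.
  The first convergent with p² − 7·q² = 1 gives the fundamental solution (x₁, y₁) = (8, 3).
Step 2: Apply the recurrence (x_{n+1}, y_{n+1}) = (x₁x_n + 7y₁y_n, x₁y_n + y₁x_n) repeatedly.
  From (x_1, y_1) = (8, 3): x_2 = 8·8 + 7·3·3 = 127; y_2 = 8·3 + 3·8 = 48.
  From (x_2, y_2) = (127, 48): x_3 = 8·127 + 7·3·48 = 2024; y_3 = 8·48 + 3·127 = 765.
  From (x_3, y_3) = (2024, 765): x_4 = 8·2024 + 7·3·765 = 32257; y_4 = 8·765 + 3·2024 = 12192.
  From (x_4, y_4) = (32257, 12192): x_5 = 8·32257 + 7·3·12192 = 514088; y_5 = 8·12192 + 3·32257 = 194307.
  From (x_5, y_5) = (514088, 194307): x_6 = 8·514088 + 7·3·194307 = 8193151; y_6 = 8·194307 + 3·514088 = 3096720.
  From (x_6, y_6) = (8193151, 3096720): x_7 = 8·8193151 + 7·3·3096720 = 130576328; y_7 = 8·3096720 + 3·8193151 = 49353213.
  From (x_7, y_7) = (130576328, 49353213): x_8 = 8·130576328 + 7·3·49353213 = 2081028097; y_8 = 8·49353213 + 3·130576328 = 786554688.
Step 3: Verify x_8² - 7·y_8² = 4330677940503441409 - 4330677940503441408 = 1 (should be 1). ✓

(x_1, y_1) = (8, 3); (x_8, y_8) = (2081028097, 786554688).


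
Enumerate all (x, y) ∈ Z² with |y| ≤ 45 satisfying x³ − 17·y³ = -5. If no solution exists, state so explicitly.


The equation is x³ - 17y³ = -5. For fixed y, x³ = 17·y³ − 5, so a solution requires the RHS to be a perfect cube.
Strategy: iterate y from -45 to 45, compute RHS = 17·y³ − 5, and check whether it is a (positive or negative) perfect cube.
Check small values of y:
  y = 0: RHS = -5 is not a perfect cube.
  y = 1: RHS = 12 is not a perfect cube.
  y = -1: RHS = -22 is not a perfect cube.
  y = 2: RHS = 131 is not a perfect cube.
  y = -2: RHS = -141 is not a perfect cube.
  y = 3: RHS = 454 is not a perfect cube.
  y = -3: RHS = -464 is not a perfect cube.
Continuing the search up to |y| = 45 finds no solutions either.
No (x, y) in the scanned range satisfies the equation.

No integer solutions with |y| ≤ 45.


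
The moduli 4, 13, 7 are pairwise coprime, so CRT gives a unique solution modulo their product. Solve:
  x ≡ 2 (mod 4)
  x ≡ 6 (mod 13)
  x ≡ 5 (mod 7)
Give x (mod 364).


Moduli 4, 13, 7 are pairwise coprime; by CRT there is a unique solution modulo M = 4 · 13 · 7 = 364.
Solve pairwise, accumulating the modulus:
  Start with x ≡ 2 (mod 4).
  Combine with x ≡ 6 (mod 13): since gcd(4, 13) = 1, we get a unique residue mod 52.
    Write x = 2 + 4·t and substitute into x ≡ 6 (mod 13): 4·t ≡ 6 − 2 = 4 (mod 13).
    The inverse of 4 mod 13 is 10 (since 4·10 = 40 = 3·13 + 1), so t ≡ 10·4 = 40 ≡ 1 (mod 13).
    Then x = 2 + 4·1 = 6, valid modulo lcm(4, 13) = 52: x ≡ 6 (mod 52).
  Combine with x ≡ 5 (mod 7): since gcd(52, 7) = 1, we get a unique residue mod 364.
    Write x = 6 + 52·t and substitute into x ≡ 5 (mod 7): 52·t ≡ 5 − 6 = -1 (mod 7).
    Reduce coefficients mod 7: 3·t ≡ 6 (mod 7).
    The inverse of 3 mod 7 is 5 (since 3·5 = 15 = 2·7 + 1), so t ≡ 5·6 = 30 ≡ 2 (mod 7).
    Then x = 6 + 52·2 = 110, valid modulo lcm(52, 7) = 364: x ≡ 110 (mod 364).
Verify: 110 mod 4 = 2 ✓, 110 mod 13 = 6 ✓, 110 mod 7 = 5 ✓.

x ≡ 110 (mod 364).


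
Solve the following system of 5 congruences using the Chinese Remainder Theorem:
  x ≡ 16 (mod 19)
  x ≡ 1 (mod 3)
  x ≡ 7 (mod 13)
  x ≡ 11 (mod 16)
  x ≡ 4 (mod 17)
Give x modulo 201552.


Product of moduli M = 19 · 3 · 13 · 16 · 17 = 201552.
Merge one congruence at a time:
  Start: x ≡ 16 (mod 19).
  Combine with x ≡ 1 (mod 3); new modulus lcm = 57.
    Write x = 16 + 19·t and substitute into x ≡ 1 (mod 3): 19·t ≡ 1 − 16 = -15 (mod 3).
    Reduce coefficients mod 3: 1·t ≡ 0 (mod 3).
    So t ≡ 0 (mod 3).
    Then x = 16 + 19·0 = 16, valid modulo lcm(19, 3) = 57: x ≡ 16 (mod 57).
  Combine with x ≡ 7 (mod 13); new modulus lcm = 741.
    Write x = 16 + 57·t and substitute into x ≡ 7 (mod 13): 57·t ≡ 7 − 16 = -9 (mod 13).
    Reduce coefficients mod 13: 5·t ≡ 4 (mod 13).
    The inverse of 5 mod 13 is 8 (since 5·8 = 40 = 3·13 + 1), so t ≡ 8·4 = 32 ≡ 6 (mod 13).
    Then x = 16 + 57·6 = 358, valid modulo lcm(57, 13) = 741: x ≡ 358 (mod 741).
  Combine with x ≡ 11 (mod 16); new modulus lcm = 11856.
    Write x = 358 + 741·t and substitute into x ≡ 11 (mod 16): 741·t ≡ 11 − 358 = -347 (mod 16).
    Reduce coefficients mod 16: 5·t ≡ 5 (mod 16).
    The inverse of 5 mod 16 is 13 (since 5·13 = 65 = 4·16 + 1), so t ≡ 13·5 = 65 ≡ 1 (mod 16).
    Then x = 358 + 741·1 = 1099, valid modulo lcm(741, 16) = 11856: x ≡ 1099 (mod 11856).
  Combine with x ≡ 4 (mod 17); new modulus lcm = 201552.
    Write x = 1099 + 11856·t and substitute into x ≡ 4 (mod 17): 11856·t ≡ 4 − 1099 = -1095 (mod 17).
    Reduce coefficients mod 17: 7·t ≡ 10 (mod 17).
    The inverse of 7 mod 17 is 5 (since 7·5 = 35 = 2·17 + 1), so t ≡ 5·10 = 50 ≡ 16 (mod 17).
    Then x = 1099 + 11856·16 = 190795, valid modulo lcm(11856, 17) = 201552: x ≡ 190795 (mod 201552).
Verify against each original: 190795 mod 19 = 16, 190795 mod 3 = 1, 190795 mod 13 = 7, 190795 mod 16 = 11, 190795 mod 17 = 4.

x ≡ 190795 (mod 201552).


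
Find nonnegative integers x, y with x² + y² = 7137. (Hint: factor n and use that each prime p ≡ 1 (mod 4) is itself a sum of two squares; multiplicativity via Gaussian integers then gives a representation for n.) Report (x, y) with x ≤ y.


Step 1: Factor n = 7137 = 3^2 · 13 · 61.
Step 2: Check the mod-4 condition on each prime factor: 3 ≡ 3 (mod 4), exponent 2 (must be even); 13 ≡ 1 (mod 4), exponent 1; 61 ≡ 1 (mod 4), exponent 1.
All primes ≡ 3 (mod 4) appear to even exponent (or don't appear), so by the two-squares theorem n IS expressible as a sum of two squares.
Step 3: Build a representation. Group n = k² · m with k = 3 and m = 13 · 61 = 793 (a product of primes ≡ 1 (mod 4)); a representation of m scales to one of n via (k·x)² + (k·y)² = k²(x² + y²). Each prime p ≡ 1 (mod 4) is itself a sum of two squares; find a² by testing p − a² for a perfect square:
  13: 13 − 1² = 12, 13 − 2² = 9 = 3² ⇒ 13 = 2² + 3².
  61: 61 − 1² = 60, 61 − 2² = 57, 61 − 3² = 52, 61 − 4² = 45, 61 − 5² = 36 = 6² ⇒ 61 = 5² + 6².
  Combine using the Brahmagupta–Fibonacci identity (a² + b²)(c² + d²) = (ac − bd)² + (ad + bc)² = (ac + bd)² + (ad − bc)²:
  13 · 61 = 793: from (2² + 3²)(5² + 6²), take (2·5 − 3·6, 2·6 + 3·5) = (10 − 18, 12 + 15) = (-8, 27); dropping signs (only squares matter) gives (8, 27); check 8² + 27² = 64 + 729 = 793 ✓.
  Scale by k = 3: (3·8, 3·27) = (24, 81).
Step 4: Order so x ≤ y and verify: 24² + 81² = 576 + 6561 = 7137 = n. ✓

n = 7137 = 24² + 81² (one valid representation with x ≤ y).


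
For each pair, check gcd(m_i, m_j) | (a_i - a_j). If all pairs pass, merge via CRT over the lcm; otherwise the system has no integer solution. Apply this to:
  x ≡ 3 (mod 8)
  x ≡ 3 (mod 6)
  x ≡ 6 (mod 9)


Moduli 8, 6, 9 are not pairwise coprime, so CRT works modulo lcm(m_i) when all pairwise compatibility conditions hold.
Pairwise compatibility: gcd(m_i, m_j) must divide a_i - a_j for every pair.
Merge one congruence at a time:
  Start: x ≡ 3 (mod 8).
  Combine with x ≡ 3 (mod 6): gcd(8, 6) = 2; 3 - 3 = 0, which IS divisible by 2, so compatible.
    Write x = 3 + 8·t and substitute into x ≡ 3 (mod 6): 8·t ≡ 3 − 3 = 0 (mod 6).
    Divide the congruence (and modulus) by g = 2: 4·t ≡ 0 (mod 3).
    Reduce coefficients mod 3: 1·t ≡ 0 (mod 3).
    So t ≡ 0 (mod 3).
    Then x = 3 + 8·0 = 3, valid modulo lcm(8, 6) = 24: x ≡ 3 (mod 24).
  Combine with x ≡ 6 (mod 9): gcd(24, 9) = 3; 6 - 3 = 3, which IS divisible by 3, so compatible.
    Write x = 3 + 24·t and substitute into x ≡ 6 (mod 9): 24·t ≡ 6 − 3 = 3 (mod 9).
    Divide the congruence (and modulus) by g = 3: 8·t ≡ 1 (mod 3).
    Reduce coefficients mod 3: 2·t ≡ 1 (mod 3).
    The inverse of 2 mod 3 is 2 (since 2·2 = 4 = 1·3 + 1), so t ≡ 2·1 = 2 ≡ 2 (mod 3).
    Then x = 3 + 24·2 = 51, valid modulo lcm(24, 9) = 72: x ≡ 51 (mod 72).
Verify: 51 mod 8 = 3, 51 mod 6 = 3, 51 mod 9 = 6.

x ≡ 51 (mod 72).


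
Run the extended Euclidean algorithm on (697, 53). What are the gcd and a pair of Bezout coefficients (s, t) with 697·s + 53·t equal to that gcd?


Euclidean algorithm on (697, 53) — divide until remainder is 0:
  697 = 13 · 53 + 8
  53 = 6 · 8 + 5
  8 = 1 · 5 + 3
  5 = 1 · 3 + 2
  3 = 1 · 2 + 1
  2 = 2 · 1 + 0
gcd(697, 53) = 1.
Track Bezout coefficients alongside the remainders: start with r₀ = 697 = a·1 + b·0 (s = 1, t = 0) and r₁ = 53 = a·0 + b·1 (s = 0, t = 1); each new remainder r_{k+1} = r_{k-1} − q_k·r_k inherits s_{k+1} = s_{k-1} − q_k·s_k, t_{k+1} = t_{k-1} − q_k·t_k, so r_k = a·s_k + b·t_k at every step:
  q = 13: r = 8, s = 1 − 13·0 = 1, t = 0 − 13·1 = -13  (check: 697·1 + 53·(-13) = 8)
  q = 6: r = 5, s = 0 − 6·1 = -6, t = 1 − 6·(-13) = 79  (check: 697·(-6) + 53·79 = 5)
  q = 1: r = 3, s = 1 − 1·(-6) = 7, t = -13 − 1·79 = -92  (check: 697·7 + 53·(-92) = 3)
  q = 1: r = 2, s = -6 − 1·7 = -13, t = 79 − 1·(-92) = 171  (check: 697·(-13) + 53·171 = 2)
  q = 1: r = 1, s = 7 − 1·(-13) = 20, t = -92 − 1·171 = -263  (check: 697·20 + 53·(-263) = 1)
The row with r = 1 (the gcd) gives the Bezout coefficients s = 20, t = -263.
Result: 697 · (20) + 53 · (-263) = 1.

gcd(697, 53) = 1; s = 20, t = -263 (check: 697·20 + 53·(-263) = 1).


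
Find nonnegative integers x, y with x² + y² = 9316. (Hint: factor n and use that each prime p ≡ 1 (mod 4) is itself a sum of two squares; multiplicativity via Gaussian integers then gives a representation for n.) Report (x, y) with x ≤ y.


Step 1: Factor n = 9316 = 2^2 · 17 · 137.
Step 2: Check the mod-4 condition on each prime factor: 2 = 2 (special); 17 ≡ 1 (mod 4), exponent 1; 137 ≡ 1 (mod 4), exponent 1.
All primes ≡ 3 (mod 4) appear to even exponent (or don't appear), so by the two-squares theorem n IS expressible as a sum of two squares.
Step 3: Build a representation. Group n = k² · m with k = 2 and m = 17 · 137 = 2329 (a product of primes ≡ 1 (mod 4)); a representation of m scales to one of n via (k·x)² + (k·y)² = k²(x² + y²). Each prime p ≡ 1 (mod 4) is itself a sum of two squares; find a² by testing p − a² for a perfect square:
  17: 17 − 1² = 16 = 4² ⇒ 17 = 1² + 4².
  137: 137 − 1² = 136, 137 − 2² = 133, 137 − 3² = 128, 137 − 4² = 121 = 11² ⇒ 137 = 4² + 11².
  Combine using the Brahmagupta–Fibonacci identity (a² + b²)(c² + d²) = (ac − bd)² + (ad + bc)² = (ac + bd)² + (ad − bc)²:
  17 · 137 = 2329: from (1² + 4²)(4² + 11²), take (1·4 − 4·11, 1·11 + 4·4) = (4 − 44, 11 + 16) = (-40, 27); dropping signs (only squares matter) gives (40, 27); check 40² + 27² = 1600 + 729 = 2329 ✓.
  Scale by k = 2: (2·40, 2·27) = (80, 54).
Step 4: Order so x ≤ y and verify: 54² + 80² = 2916 + 6400 = 9316 = n. ✓

n = 9316 = 54² + 80² (one valid representation with x ≤ y).


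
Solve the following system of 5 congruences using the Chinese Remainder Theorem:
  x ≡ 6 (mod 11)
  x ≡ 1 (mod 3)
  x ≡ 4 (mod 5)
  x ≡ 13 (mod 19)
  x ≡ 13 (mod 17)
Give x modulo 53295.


Product of moduli M = 11 · 3 · 5 · 19 · 17 = 53295.
Merge one congruence at a time:
  Start: x ≡ 6 (mod 11).
  Combine with x ≡ 1 (mod 3); new modulus lcm = 33.
    Write x = 6 + 11·t and substitute into x ≡ 1 (mod 3): 11·t ≡ 1 − 6 = -5 (mod 3).
    Reduce coefficients mod 3: 2·t ≡ 1 (mod 3).
    The inverse of 2 mod 3 is 2 (since 2·2 = 4 = 1·3 + 1), so t ≡ 2·1 = 2 ≡ 2 (mod 3).
    Then x = 6 + 11·2 = 28, valid modulo lcm(11, 3) = 33: x ≡ 28 (mod 33).
  Combine with x ≡ 4 (mod 5); new modulus lcm = 165.
    Write x = 28 + 33·t and substitute into x ≡ 4 (mod 5): 33·t ≡ 4 − 28 = -24 (mod 5).
    Reduce coefficients mod 5: 3·t ≡ 1 (mod 5).
    The inverse of 3 mod 5 is 2 (since 3·2 = 6 = 1·5 + 1), so t ≡ 2·1 = 2 ≡ 2 (mod 5).
    Then x = 28 + 33·2 = 94, valid modulo lcm(33, 5) = 165: x ≡ 94 (mod 165).
  Combine with x ≡ 13 (mod 19); new modulus lcm = 3135.
    Write x = 94 + 165·t and substitute into x ≡ 13 (mod 19): 165·t ≡ 13 − 94 = -81 (mod 19).
    Reduce coefficients mod 19: 13·t ≡ 14 (mod 19).
    The inverse of 13 mod 19 is 3 (since 13·3 = 39 = 2·19 + 1), so t ≡ 3·14 = 42 ≡ 4 (mod 19).
    Then x = 94 + 165·4 = 754, valid modulo lcm(165, 19) = 3135: x ≡ 754 (mod 3135).
  Combine with x ≡ 13 (mod 17); new modulus lcm = 53295.
    Write x = 754 + 3135·t and substitute into x ≡ 13 (mod 17): 3135·t ≡ 13 − 754 = -741 (mod 17).
    Reduce coefficients mod 17: 7·t ≡ 7 (mod 17).
    The inverse of 7 mod 17 is 5 (since 7·5 = 35 = 2·17 + 1), so t ≡ 5·7 = 35 ≡ 1 (mod 17).
    Then x = 754 + 3135·1 = 3889, valid modulo lcm(3135, 17) = 53295: x ≡ 3889 (mod 53295).
Verify against each original: 3889 mod 11 = 6, 3889 mod 3 = 1, 3889 mod 5 = 4, 3889 mod 19 = 13, 3889 mod 17 = 13.

x ≡ 3889 (mod 53295).


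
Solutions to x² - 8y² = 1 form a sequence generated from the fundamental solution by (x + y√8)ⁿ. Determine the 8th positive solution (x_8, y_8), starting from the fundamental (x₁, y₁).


Step 1: Find the fundamental solution (x₁, y₁) of x² - 8y² = 1.
  Expand √8 as a continued fraction. a₀ = ⌊√8⌋ = 2; iterate m_{k+1} = d_k·a_k − m_k, d_{k+1} = (8 − m_{k+1}²)/d_k, a_{k+1} = ⌊(a₀ + m_{k+1})/d_{k+1}⌋ (starting m₀ = 0, d₀ = 1), with convergents p_k = a_k·p_{k-1} + p_{k-2}, q_k = a_k·q_{k-1} + q_{k-2} (p₋₁ = 1, q₋₁ = 0):
  k = 0: a₀ = 2; p₀/q₀ = 2/1; p₀² − 8·q₀² = 4 − 8 = -4.
  k = 1: m = 2, d = 4, a = ⌊(2 + 2)/4⌋ = 1; p/q = (1·2 + 1)/(1·1 + 0) = 3/1; p² − 8·q² = 9 − 8 = 1.
  The first convergent with p² − 8·q² = 1 gives the fundamental solution (x₁, y₁) = (3, 1).
Step 2: Apply the recurrence (x_{n+1}, y_{n+1}) = (x₁x_n + 8y₁y_n, x₁y_n + y₁x_n) repeatedly.
  From (x_1, y_1) = (3, 1): x_2 = 3·3 + 8·1·1 = 17; y_2 = 3·1 + 1·3 = 6.
  From (x_2, y_2) = (17, 6): x_3 = 3·17 + 8·1·6 = 99; y_3 = 3·6 + 1·17 = 35.
  From (x_3, y_3) = (99, 35): x_4 = 3·99 + 8·1·35 = 577; y_4 = 3·35 + 1·99 = 204.
  From (x_4, y_4) = (577, 204): x_5 = 3·577 + 8·1·204 = 3363; y_5 = 3·204 + 1·577 = 1189.
  From (x_5, y_5) = (3363, 1189): x_6 = 3·3363 + 8·1·1189 = 19601; y_6 = 3·1189 + 1·3363 = 6930.
  From (x_6, y_6) = (19601, 6930): x_7 = 3·19601 + 8·1·6930 = 114243; y_7 = 3·6930 + 1·19601 = 40391.
  From (x_7, y_7) = (114243, 40391): x_8 = 3·114243 + 8·1·40391 = 665857; y_8 = 3·40391 + 1·114243 = 235416.
Step 3: Verify x_8² - 8·y_8² = 443365544449 - 443365544448 = 1 (should be 1). ✓

(x_1, y_1) = (3, 1); (x_8, y_8) = (665857, 235416).


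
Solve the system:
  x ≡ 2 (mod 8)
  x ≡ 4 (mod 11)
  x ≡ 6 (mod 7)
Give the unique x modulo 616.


Moduli 8, 11, 7 are pairwise coprime; by CRT there is a unique solution modulo M = 8 · 11 · 7 = 616.
Solve pairwise, accumulating the modulus:
  Start with x ≡ 2 (mod 8).
  Combine with x ≡ 4 (mod 11): since gcd(8, 11) = 1, we get a unique residue mod 88.
    Write x = 2 + 8·t and substitute into x ≡ 4 (mod 11): 8·t ≡ 4 − 2 = 2 (mod 11).
    The inverse of 8 mod 11 is 7 (since 8·7 = 56 = 5·11 + 1), so t ≡ 7·2 = 14 ≡ 3 (mod 11).
    Then x = 2 + 8·3 = 26, valid modulo lcm(8, 11) = 88: x ≡ 26 (mod 88).
  Combine with x ≡ 6 (mod 7): since gcd(88, 7) = 1, we get a unique residue mod 616.
    Write x = 26 + 88·t and substitute into x ≡ 6 (mod 7): 88·t ≡ 6 − 26 = -20 (mod 7).
    Reduce coefficients mod 7: 4·t ≡ 1 (mod 7).
    The inverse of 4 mod 7 is 2 (since 4·2 = 8 = 1·7 + 1), so t ≡ 2·1 = 2 ≡ 2 (mod 7).
    Then x = 26 + 88·2 = 202, valid modulo lcm(88, 7) = 616: x ≡ 202 (mod 616).
Verify: 202 mod 8 = 2 ✓, 202 mod 11 = 4 ✓, 202 mod 7 = 6 ✓.

x ≡ 202 (mod 616).


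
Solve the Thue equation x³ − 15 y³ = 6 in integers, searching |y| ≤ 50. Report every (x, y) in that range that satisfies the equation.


The equation is x³ - 15y³ = 6. For fixed y, x³ = 15·y³ + 6, so a solution requires the RHS to be a perfect cube.
Strategy: iterate y from -50 to 50, compute RHS = 15·y³ + 6, and check whether it is a (positive or negative) perfect cube.
Check small values of y:
  y = 0: RHS = 6 is not a perfect cube.
  y = 1: RHS = 21 is not a perfect cube.
  y = -1: RHS = -9 is not a perfect cube.
  y = 2: RHS = 126 is not a perfect cube.
  y = -2: RHS = -114 is not a perfect cube.
  y = 3: RHS = 411 is not a perfect cube.
  y = -3: RHS = -399 is not a perfect cube.
Continuing the search up to |y| = 50 finds no solutions either.
No (x, y) in the scanned range satisfies the equation.

No integer solutions with |y| ≤ 50.


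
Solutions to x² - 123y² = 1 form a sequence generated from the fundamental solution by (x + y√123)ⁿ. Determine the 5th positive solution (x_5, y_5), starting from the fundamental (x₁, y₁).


Step 1: Find the fundamental solution (x₁, y₁) of x² - 123y² = 1.
  Expand √123 as a continued fraction. a₀ = ⌊√123⌋ = 11; iterate m_{k+1} = d_k·a_k − m_k, d_{k+1} = (123 − m_{k+1}²)/d_k, a_{k+1} = ⌊(a₀ + m_{k+1})/d_{k+1}⌋ (starting m₀ = 0, d₀ = 1), with convergents p_k = a_k·p_{k-1} + p_{k-2}, q_k = a_k·q_{k-1} + q_{k-2} (p₋₁ = 1, q₋₁ = 0):
  k = 0: a₀ = 11; p₀/q₀ = 11/1; p₀² − 123·q₀² = 121 − 123 = -2.
  k = 1: m = 11, d = 2, a = ⌊(11 + 11)/2⌋ = 11; p/q = (11·11 + 1)/(11·1 + 0) = 122/11; p² − 123·q² = 14884 − 14883 = 1.
  The first convergent with p² − 123·q² = 1 gives the fundamental solution (x₁, y₁) = (122, 11).
Step 2: Apply the recurrence (x_{n+1}, y_{n+1}) = (x₁x_n + 123y₁y_n, x₁y_n + y₁x_n) repeatedly.
  From (x_1, y_1) = (122, 11): x_2 = 122·122 + 123·11·11 = 29767; y_2 = 122·11 + 11·122 = 2684.
  From (x_2, y_2) = (29767, 2684): x_3 = 122·29767 + 123·11·2684 = 7263026; y_3 = 122·2684 + 11·29767 = 654885.
  From (x_3, y_3) = (7263026, 654885): x_4 = 122·7263026 + 123·11·654885 = 1772148577; y_4 = 122·654885 + 11·7263026 = 159789256.
  From (x_4, y_4) = (1772148577, 159789256): x_5 = 122·1772148577 + 123·11·159789256 = 432396989762; y_5 = 122·159789256 + 11·1772148577 = 38987923579.
Step 3: Verify x_5² - 123·y_5² = 186967156755239132816644 - 186967156755239132816643 = 1 (should be 1). ✓

(x_1, y_1) = (122, 11); (x_5, y_5) = (432396989762, 38987923579).


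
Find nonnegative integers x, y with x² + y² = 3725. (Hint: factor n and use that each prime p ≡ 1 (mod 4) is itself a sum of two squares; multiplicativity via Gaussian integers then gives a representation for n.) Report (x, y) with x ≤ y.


Step 1: Factor n = 3725 = 5^2 · 149.
Step 2: Check the mod-4 condition on each prime factor: 5 ≡ 1 (mod 4), exponent 2; 149 ≡ 1 (mod 4), exponent 1.
All primes ≡ 3 (mod 4) appear to even exponent (or don't appear), so by the two-squares theorem n IS expressible as a sum of two squares.
Step 3: Build a representation. Here n = 5 · 5 · 149 is a product of primes ≡ 1 (mod 4). Each prime p ≡ 1 (mod 4) is itself a sum of two squares; find a² by testing p − a² for a perfect square:
  5: 5 − 1² = 4 = 2² ⇒ 5 = 1² + 2².
  149: 149 − 1² = 148, 149 − 2² = 145, 149 − 3² = 140, 149 − 4² = 133, 149 − 5² = 124, 149 − 6² = 113, 149 − 7² = 100 = 10² ⇒ 149 = 7² + 10².
  Combine using the Brahmagupta–Fibonacci identity (a² + b²)(c² + d²) = (ac − bd)² + (ad + bc)² = (ac + bd)² + (ad − bc)²:
  5 · 5 = 25: from (1² + 2²)(1² + 2²), take (1·1 − 2·2, 1·2 + 2·1) = (1 − 4, 2 + 2) = (-3, 4); dropping signs (only squares matter) gives (3, 4); check 3² + 4² = 9 + 16 = 25 ✓.
  25 · 149 = 3725: from (3² + 4²)(7² + 10²), take (3·7 − 4·10, 3·10 + 4·7) = (21 − 40, 30 + 28) = (-19, 58); dropping signs (only squares matter) gives (19, 58); check 19² + 58² = 361 + 3364 = 3725 ✓.
Step 4: Order so x ≤ y and verify: 19² + 58² = 361 + 3364 = 3725 = n. ✓

n = 3725 = 19² + 58² (one valid representation with x ≤ y).


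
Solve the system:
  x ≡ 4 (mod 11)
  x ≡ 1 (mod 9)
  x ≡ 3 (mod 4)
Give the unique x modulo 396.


Moduli 11, 9, 4 are pairwise coprime; by CRT there is a unique solution modulo M = 11 · 9 · 4 = 396.
Solve pairwise, accumulating the modulus:
  Start with x ≡ 4 (mod 11).
  Combine with x ≡ 1 (mod 9): since gcd(11, 9) = 1, we get a unique residue mod 99.
    Write x = 4 + 11·t and substitute into x ≡ 1 (mod 9): 11·t ≡ 1 − 4 = -3 (mod 9).
    Reduce coefficients mod 9: 2·t ≡ 6 (mod 9).
    The inverse of 2 mod 9 is 5 (since 2·5 = 10 = 1·9 + 1), so t ≡ 5·6 = 30 ≡ 3 (mod 9).
    Then x = 4 + 11·3 = 37, valid modulo lcm(11, 9) = 99: x ≡ 37 (mod 99).
  Combine with x ≡ 3 (mod 4): since gcd(99, 4) = 1, we get a unique residue mod 396.
    Write x = 37 + 99·t and substitute into x ≡ 3 (mod 4): 99·t ≡ 3 − 37 = -34 (mod 4).
    Reduce coefficients mod 4: 3·t ≡ 2 (mod 4).
    The inverse of 3 mod 4 is 3 (since 3·3 = 9 = 2·4 + 1), so t ≡ 3·2 = 6 ≡ 2 (mod 4).
    Then x = 37 + 99·2 = 235, valid modulo lcm(99, 4) = 396: x ≡ 235 (mod 396).
Verify: 235 mod 11 = 4 ✓, 235 mod 9 = 1 ✓, 235 mod 4 = 3 ✓.

x ≡ 235 (mod 396).


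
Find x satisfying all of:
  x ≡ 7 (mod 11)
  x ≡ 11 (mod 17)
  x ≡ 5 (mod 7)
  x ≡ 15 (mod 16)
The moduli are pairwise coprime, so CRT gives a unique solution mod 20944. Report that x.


Product of moduli M = 11 · 17 · 7 · 16 = 20944.
Merge one congruence at a time:
  Start: x ≡ 7 (mod 11).
  Combine with x ≡ 11 (mod 17); new modulus lcm = 187.
    Write x = 7 + 11·t and substitute into x ≡ 11 (mod 17): 11·t ≡ 11 − 7 = 4 (mod 17).
    The inverse of 11 mod 17 is 14 (since 11·14 = 154 = 9·17 + 1), so t ≡ 14·4 = 56 ≡ 5 (mod 17).
    Then x = 7 + 11·5 = 62, valid modulo lcm(11, 17) = 187: x ≡ 62 (mod 187).
  Combine with x ≡ 5 (mod 7); new modulus lcm = 1309.
    Write x = 62 + 187·t and substitute into x ≡ 5 (mod 7): 187·t ≡ 5 − 62 = -57 (mod 7).
    Reduce coefficients mod 7: 5·t ≡ 6 (mod 7).
    The inverse of 5 mod 7 is 3 (since 5·3 = 15 = 2·7 + 1), so t ≡ 3·6 = 18 ≡ 4 (mod 7).
    Then x = 62 + 187·4 = 810, valid modulo lcm(187, 7) = 1309: x ≡ 810 (mod 1309).
  Combine with x ≡ 15 (mod 16); new modulus lcm = 20944.
    Write x = 810 + 1309·t and substitute into x ≡ 15 (mod 16): 1309·t ≡ 15 − 810 = -795 (mod 16).
    Reduce coefficients mod 16: 13·t ≡ 5 (mod 16).
    The inverse of 13 mod 16 is 5 (since 13·5 = 65 = 4·16 + 1), so t ≡ 5·5 = 25 ≡ 9 (mod 16).
    Then x = 810 + 1309·9 = 12591, valid modulo lcm(1309, 16) = 20944: x ≡ 12591 (mod 20944).
Verify against each original: 12591 mod 11 = 7, 12591 mod 17 = 11, 12591 mod 7 = 5, 12591 mod 16 = 15.

x ≡ 12591 (mod 20944).


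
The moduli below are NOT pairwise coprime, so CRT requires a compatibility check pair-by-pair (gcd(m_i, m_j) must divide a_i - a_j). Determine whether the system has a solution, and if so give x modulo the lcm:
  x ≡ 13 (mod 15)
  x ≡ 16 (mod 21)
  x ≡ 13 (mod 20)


Moduli 15, 21, 20 are not pairwise coprime, so CRT works modulo lcm(m_i) when all pairwise compatibility conditions hold.
Pairwise compatibility: gcd(m_i, m_j) must divide a_i - a_j for every pair.
Merge one congruence at a time:
  Start: x ≡ 13 (mod 15).
  Combine with x ≡ 16 (mod 21): gcd(15, 21) = 3; 16 - 13 = 3, which IS divisible by 3, so compatible.
    Write x = 13 + 15·t and substitute into x ≡ 16 (mod 21): 15·t ≡ 16 − 13 = 3 (mod 21).
    Divide the congruence (and modulus) by g = 3: 5·t ≡ 1 (mod 7).
    The inverse of 5 mod 7 is 3 (since 5·3 = 15 = 2·7 + 1), so t ≡ 3·1 = 3 ≡ 3 (mod 7).
    Then x = 13 + 15·3 = 58, valid modulo lcm(15, 21) = 105: x ≡ 58 (mod 105).
  Combine with x ≡ 13 (mod 20): gcd(105, 20) = 5; 13 - 58 = -45, which IS divisible by 5, so compatible.
    Write x = 58 + 105·t and substitute into x ≡ 13 (mod 20): 105·t ≡ 13 − 58 = -45 (mod 20).
    Divide the congruence (and modulus) by g = 5: 21·t ≡ -9 (mod 4).
    Reduce coefficients mod 4: 1·t ≡ 3 (mod 4).
    So t ≡ 3 (mod 4).
    Then x = 58 + 105·3 = 373, valid modulo lcm(105, 20) = 420: x ≡ 373 (mod 420).
Verify: 373 mod 15 = 13, 373 mod 21 = 16, 373 mod 20 = 13.

x ≡ 373 (mod 420).


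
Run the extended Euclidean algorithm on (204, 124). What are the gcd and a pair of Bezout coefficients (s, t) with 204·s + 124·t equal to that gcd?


Euclidean algorithm on (204, 124) — divide until remainder is 0:
  204 = 1 · 124 + 80
  124 = 1 · 80 + 44
  80 = 1 · 44 + 36
  44 = 1 · 36 + 8
  36 = 4 · 8 + 4
  8 = 2 · 4 + 0
gcd(204, 124) = 4.
Track Bezout coefficients alongside the remainders: start with r₀ = 204 = a·1 + b·0 (s = 1, t = 0) and r₁ = 124 = a·0 + b·1 (s = 0, t = 1); each new remainder r_{k+1} = r_{k-1} − q_k·r_k inherits s_{k+1} = s_{k-1} − q_k·s_k, t_{k+1} = t_{k-1} − q_k·t_k, so r_k = a·s_k + b·t_k at every step:
  q = 1: r = 80, s = 1 − 1·0 = 1, t = 0 − 1·1 = -1  (check: 204·1 + 124·(-1) = 80)
  q = 1: r = 44, s = 0 − 1·1 = -1, t = 1 − 1·(-1) = 2  (check: 204·(-1) + 124·2 = 44)
  q = 1: r = 36, s = 1 − 1·(-1) = 2, t = -1 − 1·2 = -3  (check: 204·2 + 124·(-3) = 36)
  q = 1: r = 8, s = -1 − 1·2 = -3, t = 2 − 1·(-3) = 5  (check: 204·(-3) + 124·5 = 8)
  q = 4: r = 4, s = 2 − 4·(-3) = 14, t = -3 − 4·5 = -23  (check: 204·14 + 124·(-23) = 4)
The row with r = 4 (the gcd) gives the Bezout coefficients s = 14, t = -23.
Result: 204 · (14) + 124 · (-23) = 4.

gcd(204, 124) = 4; s = 14, t = -23 (check: 204·14 + 124·(-23) = 4).


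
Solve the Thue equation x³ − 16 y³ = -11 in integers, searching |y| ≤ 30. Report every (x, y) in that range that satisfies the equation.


The equation is x³ - 16y³ = -11. For fixed y, x³ = 16·y³ − 11, so a solution requires the RHS to be a perfect cube.
Strategy: iterate y from -30 to 30, compute RHS = 16·y³ − 11, and check whether it is a (positive or negative) perfect cube.
Check small values of y:
  y = 0: RHS = -11 is not a perfect cube.
  y = 1: RHS = 5 is not a perfect cube.
  y = -1: RHS = -27 = (-3)³ ⇒ x = -3 works.
  y = 2: RHS = 117 is not a perfect cube.
  y = -2: RHS = -139 is not a perfect cube.
  y = 3: RHS = 421 is not a perfect cube.
  y = -3: RHS = -443 is not a perfect cube.
Continuing the search up to |y| = 30 finds no further solutions beyond those listed.
Collected solutions: (-3, -1).

Solutions (with |y| ≤ 30): (-3, -1).


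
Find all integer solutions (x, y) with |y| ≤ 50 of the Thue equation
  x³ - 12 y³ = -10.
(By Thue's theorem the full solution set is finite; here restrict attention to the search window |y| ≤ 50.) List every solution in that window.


The equation is x³ - 12y³ = -10. For fixed y, x³ = 12·y³ − 10, so a solution requires the RHS to be a perfect cube.
Strategy: iterate y from -50 to 50, compute RHS = 12·y³ − 10, and check whether it is a (positive or negative) perfect cube.
Check small values of y:
  y = 0: RHS = -10 is not a perfect cube.
  y = 1: RHS = 2 is not a perfect cube.
  y = -1: RHS = -22 is not a perfect cube.
  y = 2: RHS = 86 is not a perfect cube.
  y = -2: RHS = -106 is not a perfect cube.
  y = 3: RHS = 314 is not a perfect cube.
  y = -3: RHS = -334 is not a perfect cube.
Continuing the search up to |y| = 50 finds no solutions either.
No (x, y) in the scanned range satisfies the equation.

No integer solutions with |y| ≤ 50.


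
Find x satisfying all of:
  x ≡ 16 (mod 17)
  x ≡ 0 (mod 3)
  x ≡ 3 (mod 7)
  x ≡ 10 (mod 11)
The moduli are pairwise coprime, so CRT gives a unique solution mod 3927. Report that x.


Product of moduli M = 17 · 3 · 7 · 11 = 3927.
Merge one congruence at a time:
  Start: x ≡ 16 (mod 17).
  Combine with x ≡ 0 (mod 3); new modulus lcm = 51.
    Write x = 16 + 17·t and substitute into x ≡ 0 (mod 3): 17·t ≡ 0 − 16 = -16 (mod 3).
    Reduce coefficients mod 3: 2·t ≡ 2 (mod 3).
    The inverse of 2 mod 3 is 2 (since 2·2 = 4 = 1·3 + 1), so t ≡ 2·2 = 4 ≡ 1 (mod 3).
    Then x = 16 + 17·1 = 33, valid modulo lcm(17, 3) = 51: x ≡ 33 (mod 51).
  Combine with x ≡ 3 (mod 7); new modulus lcm = 357.
    Write x = 33 + 51·t and substitute into x ≡ 3 (mod 7): 51·t ≡ 3 − 33 = -30 (mod 7).
    Reduce coefficients mod 7: 2·t ≡ 5 (mod 7).
    The inverse of 2 mod 7 is 4 (since 2·4 = 8 = 1·7 + 1), so t ≡ 4·5 = 20 ≡ 6 (mod 7).
    Then x = 33 + 51·6 = 339, valid modulo lcm(51, 7) = 357: x ≡ 339 (mod 357).
  Combine with x ≡ 10 (mod 11); new modulus lcm = 3927.
    Write x = 339 + 357·t and substitute into x ≡ 10 (mod 11): 357·t ≡ 10 − 339 = -329 (mod 11).
    Reduce coefficients mod 11: 5·t ≡ 1 (mod 11).
    The inverse of 5 mod 11 is 9 (since 5·9 = 45 = 4·11 + 1), so t ≡ 9·1 = 9 ≡ 9 (mod 11).
    Then x = 339 + 357·9 = 3552, valid modulo lcm(357, 11) = 3927: x ≡ 3552 (mod 3927).
Verify against each original: 3552 mod 17 = 16, 3552 mod 3 = 0, 3552 mod 7 = 3, 3552 mod 11 = 10.

x ≡ 3552 (mod 3927).


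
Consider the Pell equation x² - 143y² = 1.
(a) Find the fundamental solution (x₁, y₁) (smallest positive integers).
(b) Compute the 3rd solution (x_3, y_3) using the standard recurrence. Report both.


Step 1: Find the fundamental solution (x₁, y₁) of x² - 143y² = 1.
  Expand √143 as a continued fraction. a₀ = ⌊√143⌋ = 11; iterate m_{k+1} = d_k·a_k − m_k, d_{k+1} = (143 − m_{k+1}²)/d_k, a_{k+1} = ⌊(a₀ + m_{k+1})/d_{k+1}⌋ (starting m₀ = 0, d₀ = 1), with convergents p_k = a_k·p_{k-1} + p_{k-2}, q_k = a_k·q_{k-1} + q_{k-2} (p₋₁ = 1, q₋₁ = 0):
  k = 0: a₀ = 11; p₀/q₀ = 11/1; p₀² − 143·q₀² = 121 − 143 = -22.
  k = 1: m = 11, d = 22, a = ⌊(11 + 11)/22⌋ = 1; p/q = (1·11 + 1)/(1·1 + 0) = 12/1; p² − 143·q² = 144 − 143 = 1.
  The first convergent with p² − 143·q² = 1 gives the fundamental solution (x₁, y₁) = (12, 1).
Step 2: Apply the recurrence (x_{n+1}, y_{n+1}) = (x₁x_n + 143y₁y_n, x₁y_n + y₁x_n) repeatedly.
  From (x_1, y_1) = (12, 1): x_2 = 12·12 + 143·1·1 = 287; y_2 = 12·1 + 1·12 = 24.
  From (x_2, y_2) = (287, 24): x_3 = 12·287 + 143·1·24 = 6876; y_3 = 12·24 + 1·287 = 575.
Step 3: Verify x_3² - 143·y_3² = 47279376 - 47279375 = 1 (should be 1). ✓

(x_1, y_1) = (12, 1); (x_3, y_3) = (6876, 575).
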